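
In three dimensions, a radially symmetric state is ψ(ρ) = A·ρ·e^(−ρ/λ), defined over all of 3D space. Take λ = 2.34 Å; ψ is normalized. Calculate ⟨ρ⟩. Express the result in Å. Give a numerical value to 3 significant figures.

⟨ρ⟩ ≈ 5.85 Å

⟨ρ⟩ = ∫ ρ |ψ|² 4πρ² dρ over the full domain.
Since the A² factors cancel between numerator and denominator, ⟨ρ⟩ = 5·λ/2.
With λ = 2.34, ⟨ρ⟩ = 5.850.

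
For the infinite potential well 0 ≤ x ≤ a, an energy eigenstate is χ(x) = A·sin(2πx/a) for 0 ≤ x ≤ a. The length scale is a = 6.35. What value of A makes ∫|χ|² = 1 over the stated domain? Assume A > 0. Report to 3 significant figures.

A ≈ 0.561

Normalization requires ∫|χ|² dx = 1, integrated from 0 to a.
With χ = A·sin(2πx/a), the integral evaluates to A²·[a/2].
Hence A² = 1/[a/2].
Plugging in a = 6.35 yields A = 0.5612.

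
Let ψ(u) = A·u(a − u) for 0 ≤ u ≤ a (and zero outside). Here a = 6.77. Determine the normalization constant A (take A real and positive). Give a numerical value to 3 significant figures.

Require ∫ |ψ|² du = 1 over the whole domain.
Expanding the polynomial and integrating term by term, with ψ = A·u(a − u), the integral evaluates to A²·[a^5/30].
Hence A² = 1/[a^5/30].
Substituting a = 6.77 gives A² = 0.002109, so A = 0.04593.

A ≈ 0.0459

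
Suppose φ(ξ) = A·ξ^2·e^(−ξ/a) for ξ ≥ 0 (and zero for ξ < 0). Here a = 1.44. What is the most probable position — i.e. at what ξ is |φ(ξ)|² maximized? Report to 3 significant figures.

ξ ≈ 2.88

The maximum of |φ(ξ)|² occurs where its derivative vanishes.
This gives ξ = 2·a.
With a = 1.44, the most probable position is 2.880.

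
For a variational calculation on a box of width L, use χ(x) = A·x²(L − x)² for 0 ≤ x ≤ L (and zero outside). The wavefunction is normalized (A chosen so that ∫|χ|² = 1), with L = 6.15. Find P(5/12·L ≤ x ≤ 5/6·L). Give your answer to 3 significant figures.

The probability is P = ∫ |χ|² dx over [5/12·L, 5/6·L].
With A² fixed by ∫|χ|² = 1, i.e. A² = (L^9/630)^(−1), substitute and integrate.
Substituting u = x/L, A² and the length scale cancel in the ratio: P = ∫_{5/12}^{5/6} u^4·(1 - u)^4 du / ∫_{0}^{1} u^4·(1 - u)^4 du.
An antiderivative of u^4·(1 - u)^4 is u^5·(70·u^4 - 315·u^3 + 540·u^2 - 420·u + 126)/630; evaluating from 5/12 to 5/6 gives ≈ 0.0010932, while the full integral is 1/630.
The result is P = 0.6887.

P ≈ 0.689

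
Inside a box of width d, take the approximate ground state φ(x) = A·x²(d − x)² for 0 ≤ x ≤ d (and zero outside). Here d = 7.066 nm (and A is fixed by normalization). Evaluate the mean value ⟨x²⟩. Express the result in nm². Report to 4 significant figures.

⟨x^2⟩ ≈ 13.62 nm^2

⟨x²⟩ = ∫ x^2 |φ|² dx over the full domain.
Since the A² factors cancel between numerator and denominator, ⟨x²⟩ = 3·d^2/11.
With d = 7.066, ⟨x^2⟩ = 13.617.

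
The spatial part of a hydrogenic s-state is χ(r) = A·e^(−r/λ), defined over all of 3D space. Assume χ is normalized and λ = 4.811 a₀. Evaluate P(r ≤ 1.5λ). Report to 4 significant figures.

P ≈ 0.5768

Integrate the radial probability density 4πr²|χ|² over r ≤ 1.5λ.
Normalization gives A² = 1/(π·λ^3).
Substituting u = r/λ, A², 4π and the length scale all cancel in the ratio: P = ∫_{0}^{1.5} u^2·e^(-2·u) du / ∫_{0}^{∞} u^2·e^(-2·u) du.
An antiderivative of u^2·e^(-2·u) is -(2·u^2 + 2·u + 1)·e^(-2·u)/4; evaluating from 0 to 1.5 gives 1/4 - 17·e^(-3)/8, while the full integral is 1/4.
This evaluates to P = 0.57681.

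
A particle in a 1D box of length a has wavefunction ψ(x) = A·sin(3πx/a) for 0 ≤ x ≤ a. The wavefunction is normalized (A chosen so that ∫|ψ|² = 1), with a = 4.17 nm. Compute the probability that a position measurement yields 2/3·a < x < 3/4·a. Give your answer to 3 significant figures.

P ≈ 0.0303

The probability is P = ∫ |ψ|² dx over [2/3·a, 3/4·a].
The normalization integral ∫|ψ|²dx over the whole domain equals a/2·A², and A² cancels in the ratio.
Substituting u = x/a, A² and the length scale cancel in the ratio: P = ∫_{2/3}^{3/4} sin(3·π·u)^2 du / ∫_{0}^{1} sin(3·π·u)^2 du.
With ∫ sin(3·π·u)^2 du = u/2 - sin(6·π·u)/(12·π) + C, the region integral is 1/24 - 1/(12·π) and the full one is 1/2.
Evaluating gives P = (-2 + π)/(12·π).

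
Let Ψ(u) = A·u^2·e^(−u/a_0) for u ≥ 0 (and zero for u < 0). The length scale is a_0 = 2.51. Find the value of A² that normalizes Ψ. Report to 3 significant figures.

We need A² ∫|f|² du = 1, taking the integral from 0 to ∞.
Using ∫₀^∞ uⁿ e^(−αu) du = n!/αⁿ⁺¹, ∫|Ψ|² du = A²·(3·a_0^5/4).
So A² = (3·a_0^5/4)^(−1).
With a_0 = 2.51: A² = 0.01338 and A = 0.1157.

A^2 ≈ 0.0134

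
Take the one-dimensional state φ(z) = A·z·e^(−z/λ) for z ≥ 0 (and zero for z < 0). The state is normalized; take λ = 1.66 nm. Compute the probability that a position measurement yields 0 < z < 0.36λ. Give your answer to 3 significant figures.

The probability is P = ∫ |φ|² dz over [0, 0.36λ].
Since A² = 1/(λ^3/4), this is the region integral divided by the full normalization integral.
In terms of u = z/λ (A² and the length scale cancel between numerator and denominator), P = [∫_{0}^{0.36} u^2·e^(-2·u) du] / [∫_{0}^{∞} u^2·e^(-2·u) du].
An antiderivative of u^2·e^(-2·u) is -(2·u^2 + 2·u + 1)·e^(-2·u)/4; evaluating from 0 to 0.36 gives 1/4 - 1237·e^(-18/25)/2500, while the full integral is 1/4.
Evaluating gives P = 0.03662.

P ≈ 0.0366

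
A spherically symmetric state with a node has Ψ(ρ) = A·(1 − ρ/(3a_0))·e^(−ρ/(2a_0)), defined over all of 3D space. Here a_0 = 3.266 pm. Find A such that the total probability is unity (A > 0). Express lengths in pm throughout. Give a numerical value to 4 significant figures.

A ≈ 0.05854 pm^(-3/2)

The normalization condition is ∫|Ψ|² 4πρ² dρ = 1 from 0 to ∞.
With ∫₀^∞ ρ^4 e^(−αρ) dρ = 4!/α^5, with Ψ = A·(1 − ρ/(3a_0))·e^(−ρ/(2a_0)), the integral evaluates to A²·[8·π·a_0^3/3].
Setting this equal to 1 gives A² = 1/(8·π·a_0^3/3).
Substituting a_0 = 3.266 gives A² = 0.0034264, so A = 0.058535.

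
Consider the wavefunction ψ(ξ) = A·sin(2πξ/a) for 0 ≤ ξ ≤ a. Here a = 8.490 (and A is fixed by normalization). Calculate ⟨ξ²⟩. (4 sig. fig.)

⟨ξ²⟩ = ∫ ξ^2 |ψ|² dξ over the full domain.
Since the A² factors cancel between numerator and denominator, ⟨ξ²⟩ = -a^2/(8·π^2) + a^2/3.
Putting a = 8.490 gives 23.114.

⟨ξ^2⟩ ≈ 23.11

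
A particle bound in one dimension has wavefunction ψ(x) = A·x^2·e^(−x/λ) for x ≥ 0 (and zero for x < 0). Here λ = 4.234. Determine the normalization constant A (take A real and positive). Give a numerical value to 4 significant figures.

A ≈ 0.03130

We need A² ∫|f|² dx = 1, taking the integral from 0 to ∞.
With ∫₀^∞ x^4 e^(−αx) dx = 4!/α^5, with ψ = A·x^2·e^(−x/λ), the integral evaluates to A²·[3·λ^5/4].
So A² = (3·λ^5/4)^(−1).
Substituting λ = 4.234 gives A² = 0.00097991, so A = 0.031303.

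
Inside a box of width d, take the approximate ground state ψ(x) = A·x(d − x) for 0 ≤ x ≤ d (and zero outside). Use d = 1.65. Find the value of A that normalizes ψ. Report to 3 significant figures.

A ≈ 1.57

The normalization condition is ∫|ψ|² dx = 1 from 0 to d.
∫|ψ|² dx = A²·(d^5/30).
Hence A² = 1/[d^5/30].
With d = 1.65: A² = 2.453 and A = 1.566.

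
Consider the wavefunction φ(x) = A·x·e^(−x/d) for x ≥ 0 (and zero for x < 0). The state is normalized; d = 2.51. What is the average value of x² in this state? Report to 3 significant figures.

By definition ⟨x²⟩ = ∫ x^2 |φ(x)|² dx.
With ∫₀^∞ x^4 e^(−αx) dx = 4!/α^5, since the A² factors cancel between numerator and denominator, ⟨x²⟩ = 3·d^2.
Putting d = 2.51 gives 18.90.

⟨x^2⟩ ≈ 18.9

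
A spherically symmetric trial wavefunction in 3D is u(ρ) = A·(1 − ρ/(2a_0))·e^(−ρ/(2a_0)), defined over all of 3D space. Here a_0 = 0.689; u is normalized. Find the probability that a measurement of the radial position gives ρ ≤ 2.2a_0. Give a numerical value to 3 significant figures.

P = ∫ |u|² 4πρ² dρ over ρ ≤ 2.2a_0.
The full normalization integral is A²·[8·π·a_0^3] = 1, fixing A².
In terms of t = ρ/a_0 (A², 4π and the length scale all cancel between numerator and denominator), P = [∫_{0}^{2.2} t^2·(1 - t/2)^2·e^(-t) dt] / [∫_{0}^{∞} t^2·(1 - t/2)^2·e^(-t) dt].
With ∫ t^2·(1 - t/2)^2·e^(-t) dt = -(t^4/4 + t^2 + 2·t + 2)·e^(-t) + C, the region integral is ≈ 0.10566 and the full one is 2.
The region integral divided by the full integral gives P = 0.05283.

P ≈ 0.0528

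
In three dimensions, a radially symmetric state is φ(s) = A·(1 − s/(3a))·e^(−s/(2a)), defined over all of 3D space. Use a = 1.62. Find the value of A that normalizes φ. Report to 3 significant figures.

A ≈ 0.168

The normalization condition is ∫|φ|² 4πs² ds = 1 from 0 to ∞.
With φ = A·(1 − s/(3a))·e^(−s/(2a)), the integral evaluates to A²·[8·π·a^3/3].
Setting this equal to 1 gives A² = 1/(8·π·a^3/3).
Plugging in a = 1.62 yields A = 0.1676.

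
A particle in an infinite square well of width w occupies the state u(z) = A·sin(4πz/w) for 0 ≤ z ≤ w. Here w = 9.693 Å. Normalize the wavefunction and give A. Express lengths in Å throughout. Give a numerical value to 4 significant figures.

A ≈ 0.4542 Å^(-1/2)

We need A² ∫|f|² dz = 1, taking the integral from 0 to w.
With u = A·sin(4πz/w), the integral evaluates to A²·[w/2].
So A² = (w/2)^(−1).
With w = 9.693: A² = 0.20633 and A = 0.45424.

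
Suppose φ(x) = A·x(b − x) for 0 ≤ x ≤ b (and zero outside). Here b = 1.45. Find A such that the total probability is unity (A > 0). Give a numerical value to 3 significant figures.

Normalization requires ∫|φ|² dx = 1, integrated from 0 to b.
With φ = A·x(b − x), the integral evaluates to A²·[b^5/30].
Plugging in b = 1.45 yields A = 2.163.

A ≈ 2.16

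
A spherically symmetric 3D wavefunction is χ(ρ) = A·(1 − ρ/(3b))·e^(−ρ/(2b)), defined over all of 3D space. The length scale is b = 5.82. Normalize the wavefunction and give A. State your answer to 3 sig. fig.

We need A² ∫|f|² 4πρ² dρ = 1, taking the integral from 0 to ∞.
(Spherical symmetry: dV = 4πρ² dρ.)
With ∫₀^∞ ρ^4 e^(−αρ) dρ = 4!/α^5, the integral (without the A² prefactor) comes out to 8·π·b^3/3.
Setting this equal to 1 gives A² = 1/(8·π·b^3/3).
With b = 5.82: A² = 0.0006055 and A = 0.02461.

A ≈ 0.0246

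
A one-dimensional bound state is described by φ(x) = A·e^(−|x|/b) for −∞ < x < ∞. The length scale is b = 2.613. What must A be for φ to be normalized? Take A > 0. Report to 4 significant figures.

A ≈ 0.6186

We need A² ∫|f|² dx = 1, taking the integral from −∞ to ∞.
With ∫₀^∞ x^0 e^(−αx) dx = 0!/α^1, the integral (without the A² prefactor) comes out to b.
Hence A² = 1/[b].
Substituting b = 2.613 gives A² = 0.38270, so A = 0.61863.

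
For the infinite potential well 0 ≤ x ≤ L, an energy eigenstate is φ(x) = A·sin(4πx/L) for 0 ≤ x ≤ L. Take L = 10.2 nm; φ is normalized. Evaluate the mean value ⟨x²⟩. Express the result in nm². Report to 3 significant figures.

⟨x^2⟩ ≈ 34.4 nm^2

The expectation value is the |φ|²-weighted average of x^2: ∫ x^2|φ|² dx.
Since the A² factors cancel between numerator and denominator, ⟨x²⟩ = -L^2/(32·π^2) + L^2/3.
With L = 10.2, ⟨x^2⟩ = 34.35.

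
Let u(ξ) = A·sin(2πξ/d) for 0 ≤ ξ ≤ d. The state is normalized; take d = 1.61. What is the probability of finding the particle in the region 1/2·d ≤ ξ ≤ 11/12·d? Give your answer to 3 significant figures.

P ≈ 0.486

P = ∫_{1/2·d}^{11/12·d} |u(ξ)|² dξ.
Since A² = 1/(d/2), this is the region integral divided by the full normalization integral.
In terms of t = ξ/d (A² and the length scale cancel between numerator and denominator), P = [∫_{1/2}^{11/12} sin(2·π·t)^2 dt] / [∫_{0}^{1} sin(2·π·t)^2 dt].
Using ∫ sin(2·π·t)^2 dt = t/2 - sin(4·π·t)/(8·π), the numerator is √(3)/(16·π) + 5/24 and the denominator is 1/2.
The result is P = √(3)/(8·π) + 5/12.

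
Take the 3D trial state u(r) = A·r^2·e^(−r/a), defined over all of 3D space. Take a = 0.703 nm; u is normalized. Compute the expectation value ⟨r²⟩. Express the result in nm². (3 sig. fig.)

The expectation value is the |u|²-weighted average of r^2: ∫ r^2|u|² 4πr² dr.
With ∫₀^∞ r^8 e^(−αr) dr = 8!/α^9, since the A² factors cancel between numerator and denominator, ⟨r²⟩ = 14·a^2.
With a = 0.703, ⟨r^2⟩ = 6.919.

⟨r^2⟩ ≈ 6.92 nm^2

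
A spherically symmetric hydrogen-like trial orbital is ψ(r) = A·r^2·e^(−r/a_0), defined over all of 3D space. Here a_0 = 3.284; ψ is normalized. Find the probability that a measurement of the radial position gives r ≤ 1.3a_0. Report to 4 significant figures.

P = ∫ |ψ|² 4πr² dr over r ≤ 1.3a_0.
The full normalization integral is A²·[45·π·a_0^7/2] = 1, fixing A².
Substituting u = r/a_0, A², 4π and the length scale all cancel in the ratio: P = ∫_{0}^{1.3} u^6·e^(-2·u) du / ∫_{0}^{∞} u^6·e^(-2·u) du.
With ∫ u^6·e^(-2·u) du = -(4·u^6 + 12·u^5 + 30·u^4 + 60·u^3 + 90·u^2 + 90·u + 45)·e^(-2·u)/8 + C, the region integral is ≈ 0.0965818 and the full one is 45/8.
Taking the ratio yields P = 0.017170.

P ≈ 0.01717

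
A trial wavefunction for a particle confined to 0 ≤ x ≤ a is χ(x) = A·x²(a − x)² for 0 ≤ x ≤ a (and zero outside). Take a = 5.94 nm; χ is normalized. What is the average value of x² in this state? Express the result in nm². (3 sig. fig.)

⟨x^2⟩ ≈ 9.62 nm^2

By definition ⟨x²⟩ = ∫ x^2 |χ(x)|² dx.
Expanding the polynomial and integrating term by term, evaluating both integrals, ⟨x²⟩ = 3·a^2/11.
With a = 5.94, ⟨x^2⟩ = 9.623.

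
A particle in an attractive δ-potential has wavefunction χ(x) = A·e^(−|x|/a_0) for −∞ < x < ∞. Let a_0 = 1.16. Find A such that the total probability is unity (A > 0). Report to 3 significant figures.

A ≈ 0.928

Normalization requires ∫|χ|² dx = 1, integrated from −∞ to ∞.
Recall ∫₀^∞ x^m e^(−x/β) dx = m!·β^(m+1), with χ = A·e^(−|x|/a_0), the integral evaluates to A²·[a_0].
Hence A² = 1/[a_0].
Substituting a_0 = 1.16 gives A² = 0.8621, so A = 0.9285.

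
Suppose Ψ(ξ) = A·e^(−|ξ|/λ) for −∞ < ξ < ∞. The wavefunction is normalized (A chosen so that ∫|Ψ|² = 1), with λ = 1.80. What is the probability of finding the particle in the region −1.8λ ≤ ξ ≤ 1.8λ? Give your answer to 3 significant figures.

P ≈ 0.973

P = ∫_{−1.8λ}^{1.8λ} |Ψ(ξ)|² dξ.
The normalization integral ∫|Ψ|²dξ over the whole domain equals λ·A², and A² cancels in the ratio.
By symmetry take twice the ξ ≥ 0 contribution in numerator and denominator; the 2's cancel. Substituting u = ξ/λ, A² and the length scale cancel in the ratio: P = ∫_{0}^{1.8} e^(-2·u) du / ∫_{0}^{∞} e^(-2·u) du.
An antiderivative of e^(-2·u) is -e^(-2·u)/2; evaluating from 0 to 1.8 gives 1/2 - e^(-18/5)/2, while the full integral is 1/2.
Evaluating gives P = 0.9727.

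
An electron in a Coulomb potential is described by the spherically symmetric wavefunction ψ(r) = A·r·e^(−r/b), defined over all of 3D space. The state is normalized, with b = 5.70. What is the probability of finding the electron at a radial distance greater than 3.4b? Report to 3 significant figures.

With dV = 4πr²dr, the probability is ∫|ψ|² dV over r > 3.4b.
The full normalization integral is A²·[3·π·b^5] = 1, fixing A².
In terms of u = r/b (A², 4π and the length scale all cancel between numerator and denominator), P = [∫_{3.4}^{∞} u^4·e^(-2·u) du] / [∫_{0}^{∞} u^4·e^(-2·u) du].
With ∫ u^4·e^(-2·u) du = -(u^4/2 + u^3 + 3·u^2/2 + 3·u/2 + 3/4)·e^(-2·u) + C, the region integral is ≈ 0.14402 and the full one is 3/4.
Taking the ratio yields P = 0.1920.

P ≈ 0.192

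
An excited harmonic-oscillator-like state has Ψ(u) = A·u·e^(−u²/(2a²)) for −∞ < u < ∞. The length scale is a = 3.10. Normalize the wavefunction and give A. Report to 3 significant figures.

The normalization condition is ∫|Ψ|² du = 1 from −∞ to ∞.
∫|Ψ|² du = A²·(√(π)·a^3/2).
Plugging in a = 3.10 yields A = 0.1946.

A ≈ 0.195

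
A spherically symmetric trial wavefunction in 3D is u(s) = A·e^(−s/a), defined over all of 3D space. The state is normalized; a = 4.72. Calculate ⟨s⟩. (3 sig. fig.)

⟨s⟩ ≈ 7.08

The expectation value is the |u|²-weighted average of s: ∫ s|u|² 4πs² ds.
The ratio of the moment integral to the normalization integral gives ⟨s⟩ = 3·a/2.
With a = 4.72, ⟨s⟩ = 7.080.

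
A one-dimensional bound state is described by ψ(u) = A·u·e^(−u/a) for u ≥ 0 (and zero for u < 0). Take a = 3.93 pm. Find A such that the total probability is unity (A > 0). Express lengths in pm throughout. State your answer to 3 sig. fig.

Normalization requires ∫|ψ|² du = 1, integrated from 0 to ∞.
Carrying out the integral gives A² · a^3/4.
Substituting a = 3.93 gives A² = 0.06590, so A = 0.2567.

A ≈ 0.257 pm^(-3/2)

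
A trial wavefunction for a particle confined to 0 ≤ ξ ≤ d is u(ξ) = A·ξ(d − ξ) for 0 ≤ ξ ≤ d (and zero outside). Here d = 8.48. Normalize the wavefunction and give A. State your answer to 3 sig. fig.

Normalization requires ∫|u|² dξ = 1, integrated from 0 to d.
The integral (without the A² prefactor) comes out to d^5/30.
With d = 8.48: A² = 0.0006841 and A = 0.02616.

A ≈ 0.0262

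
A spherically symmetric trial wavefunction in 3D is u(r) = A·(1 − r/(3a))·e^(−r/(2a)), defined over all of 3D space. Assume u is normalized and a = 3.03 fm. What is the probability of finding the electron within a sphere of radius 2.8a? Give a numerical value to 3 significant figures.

P ≈ 0.353

P = ∫ |u|² 4πr² dr over r ≤ 2.8a.
A² is fixed by ∫₀^∞ 4πr²|u|² dr = 1, i.e. A² = (8·π·a^3/3)^(−1).
Substituting t = r/a, A², 4π and the length scale all cancel in the ratio: P = ∫_{0}^{2.8} t^2·(1 - t/3)^2·e^(-t) dt / ∫_{0}^{∞} t^2·(1 - t/3)^2·e^(-t) dt.
An antiderivative of t^2·(1 - t/3)^2·e^(-t) is (-t^4 + 2·t^3 - 3·t^2 - 6·t - 6)·e^(-t)/9; evaluating from 0 to 2.8 gives ≈ 0.23504, while the full integral is 2/3.
Taking the ratio yields P = 0.3526.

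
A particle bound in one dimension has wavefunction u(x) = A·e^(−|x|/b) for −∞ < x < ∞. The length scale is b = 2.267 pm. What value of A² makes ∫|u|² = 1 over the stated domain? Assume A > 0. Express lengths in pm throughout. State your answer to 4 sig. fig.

Require ∫ |u|² dx = 1 over the whole domain.
With u = A·e^(−|x|/b), the integral evaluates to A²·[b].
Setting this equal to 1 gives A² = 1/(b).
Plugging in b = 2.267 yields A = 0.66416.

A^2 ≈ 0.4411 pm^(-1)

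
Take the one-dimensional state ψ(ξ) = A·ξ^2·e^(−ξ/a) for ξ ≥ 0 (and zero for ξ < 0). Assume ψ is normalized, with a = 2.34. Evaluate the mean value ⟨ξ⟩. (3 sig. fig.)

By definition ⟨ξ⟩ = ∫ ξ |ψ(ξ)|² dξ.
With ∫₀^∞ ξ^5 e^(−αξ) dξ = 5!/α^6, evaluating both integrals, ⟨ξ⟩ = 5·a/2.
Putting a = 2.34 gives 5.850.

⟨ξ⟩ ≈ 5.85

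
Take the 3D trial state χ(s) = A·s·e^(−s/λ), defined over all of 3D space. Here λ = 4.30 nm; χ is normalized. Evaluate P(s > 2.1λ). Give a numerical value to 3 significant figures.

P ≈ 0.590

With dV = 4πs²ds, the probability is ∫|χ|² dV over s > 2.1λ.
A² is fixed by ∫₀^∞ 4πs²|χ|² ds = 1, i.e. A² = (3·π·λ^5)^(−1).
In terms of u = s/λ (A², 4π and the length scale all cancel between numerator and denominator), P = [∫_{2.1}^{∞} u^4·e^(-2·u) du] / [∫_{0}^{∞} u^4·e^(-2·u) du].
With ∫ u^4·e^(-2·u) du = -(u^4/2 + u^3 + 3·u^2/2 + 3·u/2 + 3/4)·e^(-2·u) + C, the region integral is ≈ 0.44237 and the full one is 3/4.
The region integral divided by the full integral gives P = 0.5898.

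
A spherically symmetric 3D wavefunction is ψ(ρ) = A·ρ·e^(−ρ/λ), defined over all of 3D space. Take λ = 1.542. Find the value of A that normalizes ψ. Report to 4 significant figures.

Require ∫ |ψ|² 4πρ² dρ = 1 over the whole domain.
The angular integral contributes 4π, leaving ∫₀^∞ ρ²|ψ|² dρ.
The integral (without the A² prefactor) comes out to 3·π·λ^5.
Setting this equal to 1 gives A² = 1/(3·π·λ^5).
Plugging in λ = 1.542 yields A = 0.11032.

A ≈ 0.1103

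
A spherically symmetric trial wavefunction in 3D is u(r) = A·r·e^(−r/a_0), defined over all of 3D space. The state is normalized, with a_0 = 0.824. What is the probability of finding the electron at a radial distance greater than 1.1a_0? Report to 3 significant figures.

With dV = 4πr²dr, the probability is ∫|u|² dV over r > 1.1a_0.
Normalization gives A² = 1/(3·π·a_0^5).
Substituting t = r/a_0, A², 4π and the length scale all cancel in the ratio: P = ∫_{1.1}^{∞} t^4·e^(-2·t) dt / ∫_{0}^{∞} t^4·e^(-2·t) dt.
Using ∫ t^4·e^(-2·t) dt = -(t^4/2 + t^3 + 3·t^2/2 + 3·t/2 + 3/4)·e^(-2·t), the numerator is ≈ 0.69563 and the denominator is 3/4.
This evaluates to P = 0.9275.

P ≈ 0.928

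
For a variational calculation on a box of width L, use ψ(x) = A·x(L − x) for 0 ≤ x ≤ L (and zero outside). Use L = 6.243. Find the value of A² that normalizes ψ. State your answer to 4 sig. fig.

Require ∫ |ψ|² dx = 1 over the whole domain.
With ψ = A·x(L − x), the integral evaluates to A²·[L^5/30].
With L = 6.243: A² = 0.0031634 and A = 0.056244.

A^2 ≈ 0.003163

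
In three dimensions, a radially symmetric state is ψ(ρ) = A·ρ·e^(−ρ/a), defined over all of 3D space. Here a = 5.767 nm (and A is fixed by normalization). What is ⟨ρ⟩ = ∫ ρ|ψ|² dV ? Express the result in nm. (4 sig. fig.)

The expectation value is the |ψ|²-weighted average of ρ: ∫ ρ|ψ|² 4πρ² dρ.
Recall ∫₀^∞ ρ^m e^(−ρ/β) dρ = m!·β^(m+1), evaluating both integrals, ⟨ρ⟩ = 5·a/2.
With a = 5.767, ⟨ρ⟩ = 14.418.

⟨ρ⟩ ≈ 14.42 nm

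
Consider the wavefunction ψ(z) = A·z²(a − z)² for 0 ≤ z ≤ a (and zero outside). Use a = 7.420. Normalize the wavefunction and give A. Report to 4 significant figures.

We need A² ∫|f|² dz = 1, taking the integral from 0 to a.
With ψ = A·z²(a − z)², the integral evaluates to A²·[a^9/630].
So A² = (a^9/630)^(−1).
Plugging in a = 7.420 yields A = 0.0030399.

A ≈ 0.003040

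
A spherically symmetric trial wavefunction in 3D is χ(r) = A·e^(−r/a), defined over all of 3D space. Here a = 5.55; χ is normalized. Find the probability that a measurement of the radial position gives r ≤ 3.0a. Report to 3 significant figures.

P ≈ 0.938

With dV = 4πr²dr, the probability is ∫|χ|² dV over r ≤ 3.0a.
A² is fixed by ∫₀^∞ 4πr²|χ|² dr = 1, i.e. A² = (π·a^3)^(−1).
Let u = r/a; then A², 4π and the length scale all cancel, so P = ∫_{0}^{3.0} u^2·e^(-2·u) du ÷ ∫_{0}^{∞} u^2·e^(-2·u) du.
An antiderivative of u^2·e^(-2·u) is -(2·u^2 + 2·u + 1)·e^(-2·u)/4; evaluating from 0 to 3.0 gives 1/4 - 25·e^(-6)/4, while the full integral is 1/4.
The region integral divided by the full integral gives P = 0.9380.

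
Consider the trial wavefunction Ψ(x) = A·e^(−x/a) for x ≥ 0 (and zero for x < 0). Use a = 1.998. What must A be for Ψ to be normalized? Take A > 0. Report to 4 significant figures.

Require ∫ |Ψ|² dx = 1 over the whole domain.
Using ∫₀^∞ xⁿ e^(−αx) dx = n!/αⁿ⁺¹, ∫|Ψ|² dx = A²·(a/2).
Hence A² = 1/[a/2].
Plugging in a = 1.998 yields A = 1.0005.

A ≈ 1.001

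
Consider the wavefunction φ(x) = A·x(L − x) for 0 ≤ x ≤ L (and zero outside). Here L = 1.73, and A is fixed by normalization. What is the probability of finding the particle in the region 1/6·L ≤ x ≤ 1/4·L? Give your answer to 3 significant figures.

|φ|² is the probability density, so P = ∫_{1/6·L}^{1/4·L} |φ|² dx.
With A² fixed by ∫|φ|² = 1, i.e. A² = (L^5/30)^(−1), substitute and integrate.
Let u = x/L; then A² and the length scale cancel, so P = ∫_{1/6}^{1/4} u^2·(1 - u)^2 du ÷ ∫_{0}^{1} u^2·(1 - u)^2 du.
With ∫ u^2·(1 - u)^2 du = u^3·(6·u^2 - 15·u + 10)/30 + C, the region integral is ≈ 0.0022674 and the full one is 1/30.
Evaluating gives P = 0.06802.

P ≈ 0.0680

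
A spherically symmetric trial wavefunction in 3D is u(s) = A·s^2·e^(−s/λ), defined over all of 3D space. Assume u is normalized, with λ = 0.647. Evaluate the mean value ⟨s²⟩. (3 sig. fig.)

The expectation value is the |u|²-weighted average of s^2: ∫ s^2|u|² 4πs² ds.
Since the A² factors cancel between numerator and denominator, ⟨s²⟩ = 14·λ^2.
With λ = 0.647, ⟨s^2⟩ = 5.861.

⟨s^2⟩ ≈ 5.86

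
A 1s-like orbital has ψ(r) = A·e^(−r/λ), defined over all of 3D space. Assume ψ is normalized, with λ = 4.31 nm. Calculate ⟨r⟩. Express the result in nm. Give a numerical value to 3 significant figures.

By definition ⟨r⟩ = ∫ r |ψ(r)|² 4πr² dr.
With ∫₀^∞ r^3 e^(−αr) dr = 3!/α^4, since the A² factors cancel between numerator and denominator, ⟨r⟩ = 3·λ/2.
With λ = 4.31, ⟨r⟩ = 6.465.

⟨r⟩ ≈ 6.47 nm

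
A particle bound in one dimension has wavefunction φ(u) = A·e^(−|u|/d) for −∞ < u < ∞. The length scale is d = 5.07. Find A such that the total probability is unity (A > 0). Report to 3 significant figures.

A ≈ 0.444

The normalization condition is ∫|φ|² du = 1 from −∞ to ∞.
∫|φ|² du = A²·(d).
Hence A² = 1/[d].
Substituting d = 5.07 gives A² = 0.1972, so A = 0.4441.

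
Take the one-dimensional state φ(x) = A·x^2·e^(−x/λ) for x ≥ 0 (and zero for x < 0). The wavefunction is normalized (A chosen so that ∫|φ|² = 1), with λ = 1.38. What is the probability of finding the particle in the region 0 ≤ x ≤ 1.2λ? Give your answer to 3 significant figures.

P = ∫_{0}^{1.2λ} |φ(x)|² dx.
The normalization integral ∫|φ|²dx over the whole domain equals 3·λ^5/4·A², and A² cancels in the ratio.
Let u = x/λ; then A² and the length scale cancel, so P = ∫_{0}^{1.2} u^4·e^(-2·u) du ÷ ∫_{0}^{∞} u^4·e^(-2·u) du.
With ∫ u^4·e^(-2·u) du = -(u^4/2 + u^3 + 3·u^2/2 + 3·u/2 + 3/4)·e^(-2·u) + C, the region integral is ≈ 0.071901 and the full one is 3/4.
This works out to P = 0.09587.

P ≈ 0.0959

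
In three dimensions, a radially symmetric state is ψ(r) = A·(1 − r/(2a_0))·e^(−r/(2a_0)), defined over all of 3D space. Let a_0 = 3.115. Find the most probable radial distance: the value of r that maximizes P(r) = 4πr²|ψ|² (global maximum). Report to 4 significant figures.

The maximum of P(r) = 4πr²|ψ|² occurs where its derivative vanishes.
This gives r = a_0·(√(5) + 3).
With a_0 = 3.115, the most probable radial distance is 16.310.

r ≈ 16.31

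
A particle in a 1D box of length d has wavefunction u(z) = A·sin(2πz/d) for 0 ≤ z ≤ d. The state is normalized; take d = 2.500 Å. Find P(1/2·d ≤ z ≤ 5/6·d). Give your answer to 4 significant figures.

P ≈ 0.4022

P = ∫_{1/2·d}^{5/6·d} |u(z)|² dz.
Since A² = 1/(d/2), this is the region integral divided by the full normalization integral.
Let t = z/d; then A² and the length scale cancel, so P = ∫_{1/2}^{5/6} sin(2·π·t)^2 dt ÷ ∫_{0}^{1} sin(2·π·t)^2 dt.
With ∫ sin(2·π·t)^2 dt = t/2 - sin(4·π·t)/(8·π) + C, the region integral is √(3)/(16·π) + 1/6 and the full one is 1/2.
The result is P = (√(3)/8 + π/3)/π.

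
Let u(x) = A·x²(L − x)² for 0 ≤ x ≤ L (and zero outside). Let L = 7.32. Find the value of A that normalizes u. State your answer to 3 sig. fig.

We need A² ∫|f|² dx = 1, taking the integral from 0 to L.
∫|u|² dx = A²·(L^9/630).
Plugging in L = 7.32 yields A = 0.003231.

A ≈ 0.00323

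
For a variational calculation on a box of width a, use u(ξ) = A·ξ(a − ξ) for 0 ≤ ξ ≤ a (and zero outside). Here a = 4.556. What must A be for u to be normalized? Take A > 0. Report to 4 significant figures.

The normalization condition is ∫|u|² dξ = 1 from 0 to a.
Expanding the polynomial and integrating term by term, carrying out the integral gives A² · a^5/30.
Hence A² = 1/[a^5/30].
Plugging in a = 4.556 yields A = 0.12362.

A ≈ 0.1236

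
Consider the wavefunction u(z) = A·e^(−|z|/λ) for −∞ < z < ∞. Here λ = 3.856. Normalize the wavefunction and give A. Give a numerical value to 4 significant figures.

A ≈ 0.5093

Normalization requires ∫|u|² dz = 1, integrated from −∞ to ∞.
Recall ∫₀^∞ z^m e^(−z/β) dz = m!·β^(m+1), with u = A·e^(−|z|/λ), the integral evaluates to A²·[λ].
So A² = (λ)^(−1).
With λ = 3.856: A² = 0.25934 and A = 0.50925.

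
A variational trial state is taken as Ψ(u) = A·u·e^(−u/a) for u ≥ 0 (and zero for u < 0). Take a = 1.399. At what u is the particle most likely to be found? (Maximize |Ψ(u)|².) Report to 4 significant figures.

Set d/du [|Ψ(u)|²] = 0 and solve for u > 0.
Solving yields u = a.
With a = 1.399, the most probable position is 1.3990.

u ≈ 1.399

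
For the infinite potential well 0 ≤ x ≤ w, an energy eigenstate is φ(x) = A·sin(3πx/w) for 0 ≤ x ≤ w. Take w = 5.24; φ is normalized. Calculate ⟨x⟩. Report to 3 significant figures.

The expectation value is the |φ|²-weighted average of x: ∫ x|φ|² dx.
With ∫₀^w sin²(nπx/w) dx = w/2, evaluating both integrals, ⟨x⟩ = w/2.
With w = 5.24, ⟨x⟩ = 2.620.

⟨x⟩ ≈ 2.62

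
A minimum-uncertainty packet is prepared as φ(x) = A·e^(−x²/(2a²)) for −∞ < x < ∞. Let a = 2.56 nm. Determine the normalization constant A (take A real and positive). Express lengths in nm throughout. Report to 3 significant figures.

Require ∫ |φ|² dx = 1 over the whole domain.
The integral (without the A² prefactor) comes out to √(π)·a.
With a = 2.56: A² = 0.2204 and A = 0.4695.

A ≈ 0.469 nm^(-1/2)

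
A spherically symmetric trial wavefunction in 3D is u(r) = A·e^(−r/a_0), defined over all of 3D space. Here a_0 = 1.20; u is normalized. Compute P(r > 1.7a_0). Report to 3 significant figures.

P = ∫ |u|² 4πr² dr over r > 1.7a_0.
A² is fixed by ∫₀^∞ 4πr²|u|² dr = 1, i.e. A² = (π·a_0^3)^(−1).
Let t = r/a_0; then A², 4π and the length scale all cancel, so P = ∫_{1.7}^{∞} t^2·e^(-2·t) dt ÷ ∫_{0}^{∞} t^2·e^(-2·t) dt.
With ∫ t^2·e^(-2·t) dt = -(2·t^2 + 2·t + 1)·e^(-2·t)/4 + C, the region integral is 509·e^(-17/5)/200 and the full one is 1/4.
This evaluates to P = 0.3397.

P ≈ 0.340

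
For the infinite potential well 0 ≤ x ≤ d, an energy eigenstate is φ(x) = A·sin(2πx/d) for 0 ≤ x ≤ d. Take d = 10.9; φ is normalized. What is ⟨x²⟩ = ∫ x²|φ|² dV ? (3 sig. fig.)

⟨x^2⟩ ≈ 38.1

The expectation value is the |φ|²-weighted average of x^2: ∫ x^2|φ|² dx.
Using sin²θ = (1 − cos 2θ)/2, since the A² factors cancel between numerator and denominator, ⟨x²⟩ = -d^2/(8·π^2) + d^2/3.
With d = 10.9, ⟨x^2⟩ = 38.10.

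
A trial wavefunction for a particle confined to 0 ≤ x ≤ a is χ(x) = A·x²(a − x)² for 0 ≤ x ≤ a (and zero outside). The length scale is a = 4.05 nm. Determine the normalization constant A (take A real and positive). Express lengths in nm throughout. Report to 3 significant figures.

A ≈ 0.0464 nm^(-9/2)

We need A² ∫|f|² dx = 1, taking the integral from 0 to a.
The integral (without the A² prefactor) comes out to a^9/630.
Setting this equal to 1 gives A² = 1/(a^9/630).
With a = 4.05: A² = 0.002149 and A = 0.04636.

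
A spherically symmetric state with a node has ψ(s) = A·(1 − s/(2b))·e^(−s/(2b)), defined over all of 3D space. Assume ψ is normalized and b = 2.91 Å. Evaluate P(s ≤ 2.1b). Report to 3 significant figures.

P ≈ 0.0527

Integrate the radial probability density 4πs²|ψ|² over s ≤ 2.1b.
Normalization gives A² = 1/(8·π·b^3).
Let u = s/b; then A², 4π and the length scale all cancel, so P = ∫_{0}^{2.1} u^2·(1 - u/2)^2·e^(-u) du ÷ ∫_{0}^{∞} u^2·(1 - u/2)^2·e^(-u) du.
Using ∫ u^2·(1 - u/2)^2·e^(-u) du = -(u^4/4 + u^2 + 2·u + 2)·e^(-u), the numerator is ≈ 0.10535 and the denominator is 2.
This evaluates to P = 0.05268.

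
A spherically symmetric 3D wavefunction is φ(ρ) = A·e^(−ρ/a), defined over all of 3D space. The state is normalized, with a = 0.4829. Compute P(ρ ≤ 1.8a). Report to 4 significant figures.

P = ∫ |φ|² 4πρ² dρ over ρ ≤ 1.8a.
Normalization gives A² = 1/(π·a^3).
Substituting u = ρ/a, A², 4π and the length scale all cancel in the ratio: P = ∫_{0}^{1.8} u^2·e^(-2·u) du / ∫_{0}^{∞} u^2·e^(-2·u) du.
With ∫ u^2·e^(-2·u) du = -(2·u^2 + 2·u + 1)·e^(-2·u)/4 + C, the region integral is 1/4 - 277·e^(-18/5)/100 and the full one is 1/4.
Taking the ratio yields P = 0.69725.

P ≈ 0.6973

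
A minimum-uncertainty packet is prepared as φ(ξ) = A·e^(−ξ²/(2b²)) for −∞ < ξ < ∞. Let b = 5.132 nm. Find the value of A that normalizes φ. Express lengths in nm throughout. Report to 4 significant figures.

The normalization condition is ∫|φ|² dξ = 1 from −∞ to ∞.
Using the Gaussian integral ∫_{−∞}^{∞} e^(−αξ²) dξ = √(π/α), with φ = A·e^(−ξ²/(2b²)), the integral evaluates to A²·[√(π)·b].
Hence A² = 1/[√(π)·b].
With b = 5.132: A² = 0.10994 and A = 0.33157.

A ≈ 0.3316 nm^(-1/2)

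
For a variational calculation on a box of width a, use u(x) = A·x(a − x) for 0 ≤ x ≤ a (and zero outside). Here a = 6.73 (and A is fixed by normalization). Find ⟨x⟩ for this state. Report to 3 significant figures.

By definition ⟨x⟩ = ∫ x |u(x)|² dx.
Expanding the polynomial and integrating term by term, since the A² factors cancel between numerator and denominator, ⟨x⟩ = a/2.
Putting a = 6.73 gives 3.365.

⟨x⟩ ≈ 3.37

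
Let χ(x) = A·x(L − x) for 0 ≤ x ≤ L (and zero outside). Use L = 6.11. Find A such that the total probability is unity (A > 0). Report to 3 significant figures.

Require ∫ |χ|² dx = 1 over the whole domain.
Expanding the polynomial and integrating term by term, the integral (without the A² prefactor) comes out to L^5/30.
So A² = (L^5/30)^(−1).
Substituting L = 6.11 gives A² = 0.003523, so A = 0.05936.

A ≈ 0.0594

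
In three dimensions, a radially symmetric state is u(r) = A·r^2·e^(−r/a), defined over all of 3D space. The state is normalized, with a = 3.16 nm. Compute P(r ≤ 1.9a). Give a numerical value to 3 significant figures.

P ≈ 0.0909

With dV = 4πr²dr, the probability is ∫|u|² dV over r ≤ 1.9a.
A² is fixed by ∫₀^∞ 4πr²|u|² dr = 1, i.e. A² = (45·π·a^7/2)^(−1).
In terms of t = r/a (A², 4π and the length scale all cancel between numerator and denominator), P = [∫_{0}^{1.9} t^6·e^(-2·t) dt] / [∫_{0}^{∞} t^6·e^(-2·t) dt].
Using ∫ t^6·e^(-2·t) dt = -(4·t^6 + 12·t^5 + 30·t^4 + 60·t^3 + 90·t^2 + 90·t + 45)·e^(-2·t)/8, the numerator is ≈ 0.51127 and the denominator is 45/8.
This evaluates to P = 0.09089.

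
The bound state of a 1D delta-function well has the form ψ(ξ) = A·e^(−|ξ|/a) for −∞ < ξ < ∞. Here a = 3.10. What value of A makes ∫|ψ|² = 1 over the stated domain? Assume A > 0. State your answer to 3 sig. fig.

A ≈ 0.568

Require ∫ |ψ|² dξ = 1 over the whole domain.
∫|ψ|² dξ = A²·(a).
With a = 3.10: A² = 0.3226 and A = 0.5680.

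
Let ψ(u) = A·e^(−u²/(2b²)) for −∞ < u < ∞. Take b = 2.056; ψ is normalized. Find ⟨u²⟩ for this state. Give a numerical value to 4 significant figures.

⟨u^2⟩ ≈ 2.114

The expectation value is the |ψ|²-weighted average of u^2: ∫ u^2|ψ|² du.
Since the A² factors cancel between numerator and denominator, ⟨u²⟩ = b^2/2.
With b = 2.056, ⟨u^2⟩ = 2.1136.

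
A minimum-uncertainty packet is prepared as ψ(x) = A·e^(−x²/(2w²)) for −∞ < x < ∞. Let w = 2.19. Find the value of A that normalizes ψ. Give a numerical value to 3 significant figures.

We need A² ∫|f|² dx = 1, taking the integral from −∞ to ∞.
Using the Gaussian integral ∫_{−∞}^{∞} e^(−αx²) dx = √(π/α), ∫|ψ|² dx = A²·(√(π)·w).
So A² = (√(π)·w)^(−1).
Substituting w = 2.19 gives A² = 0.2576, so A = 0.5076.

A ≈ 0.508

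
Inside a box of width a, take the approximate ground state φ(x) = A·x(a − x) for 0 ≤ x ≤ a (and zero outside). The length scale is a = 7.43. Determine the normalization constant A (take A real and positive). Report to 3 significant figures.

A ≈ 0.0364

Normalization requires ∫|φ|² dx = 1, integrated from 0 to a.
Expanding the polynomial and integrating term by term, ∫|φ|² dx = A²·(a^5/30).
Substituting a = 7.43 gives A² = 0.001325, so A = 0.03640.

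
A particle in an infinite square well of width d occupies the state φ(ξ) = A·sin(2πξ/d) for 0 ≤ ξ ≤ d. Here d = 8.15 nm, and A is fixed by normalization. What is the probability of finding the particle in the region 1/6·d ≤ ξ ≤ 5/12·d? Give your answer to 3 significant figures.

The probability is P = ∫ |φ|² dξ over [1/6·d, 5/12·d].
The normalization integral ∫|φ|²dξ over the whole domain equals d/2·A², and A² cancels in the ratio.
In terms of u = ξ/d (A² and the length scale cancel between numerator and denominator), P = [∫_{1/6}^{5/12} sin(2·π·u)^2 du] / [∫_{0}^{1} sin(2·π·u)^2 du].
With ∫ sin(2·π·u)^2 du = u/2 - sin(4·π·u)/(8·π) + C, the region integral is √(3)/(8·π) + 1/8 and the full one is 1/2.
Evaluating gives P = (√(3) + π)/(4·π).

P ≈ 0.388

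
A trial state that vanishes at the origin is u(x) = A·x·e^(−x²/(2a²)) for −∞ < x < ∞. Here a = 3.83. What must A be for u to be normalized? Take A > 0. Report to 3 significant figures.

Require ∫ |u|² dx = 1 over the whole domain.
With u = A·x·e^(−x²/(2a²)), the integral evaluates to A²·[√(π)·a^3/2].
Hence A² = 1/[√(π)·a^3/2].
Substituting a = 3.83 gives A² = 0.02008, so A = 0.1417.

A ≈ 0.142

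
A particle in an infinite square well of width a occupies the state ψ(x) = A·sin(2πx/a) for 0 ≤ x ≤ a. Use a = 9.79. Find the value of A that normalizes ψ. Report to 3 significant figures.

Normalization requires ∫|ψ|² dx = 1, integrated from 0 to a.
∫|ψ|² dx = A²·(a/2).
Hence A² = 1/[a/2].
Plugging in a = 9.79 yields A = 0.4520.

A ≈ 0.452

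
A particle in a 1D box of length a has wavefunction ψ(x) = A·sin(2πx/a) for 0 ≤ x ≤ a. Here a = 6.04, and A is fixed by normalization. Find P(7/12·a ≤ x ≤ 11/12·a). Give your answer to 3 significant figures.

P ≈ 0.471

|ψ|² is the probability density, so P = ∫_{7/12·a}^{11/12·a} |ψ|² dx.
The normalization integral ∫|ψ|²dx over the whole domain equals a/2·A², and A² cancels in the ratio.
In terms of u = x/a (A² and the length scale cancel between numerator and denominator), P = [∫_{7/12}^{11/12} sin(2·π·u)^2 du] / [∫_{0}^{1} sin(2·π·u)^2 du].
Using ∫ sin(2·π·u)^2 du = u/2 - sin(4·π·u)/(8·π), the numerator is √(3)/(8·π) + 1/6 and the denominator is 1/2.
This works out to P = (√(3)/4 + π/3)/π.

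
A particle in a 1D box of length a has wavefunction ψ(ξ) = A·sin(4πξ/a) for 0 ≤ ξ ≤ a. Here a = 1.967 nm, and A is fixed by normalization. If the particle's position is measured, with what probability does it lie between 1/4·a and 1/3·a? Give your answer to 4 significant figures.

P ≈ 0.04888

P = ∫_{1/4·a}^{1/3·a} |ψ(ξ)|² dξ.
The normalization integral ∫|ψ|²dξ over the whole domain equals a/2·A², and A² cancels in the ratio.
Let u = ξ/a; then A² and the length scale cancel, so P = ∫_{1/4}^{1/3} sin(4·π·u)^2 du ÷ ∫_{0}^{1} sin(4·π·u)^2 du.
An antiderivative of sin(4·π·u)^2 is u/2 - sin(4·π·u)·cos(4·π·u)/(8·π); evaluating from 1/4 to 1/3 gives -√(3)/(32·π) + 1/24, while the full integral is 1/2.
The result is P = (-√(3)/16 + π/12)/π.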